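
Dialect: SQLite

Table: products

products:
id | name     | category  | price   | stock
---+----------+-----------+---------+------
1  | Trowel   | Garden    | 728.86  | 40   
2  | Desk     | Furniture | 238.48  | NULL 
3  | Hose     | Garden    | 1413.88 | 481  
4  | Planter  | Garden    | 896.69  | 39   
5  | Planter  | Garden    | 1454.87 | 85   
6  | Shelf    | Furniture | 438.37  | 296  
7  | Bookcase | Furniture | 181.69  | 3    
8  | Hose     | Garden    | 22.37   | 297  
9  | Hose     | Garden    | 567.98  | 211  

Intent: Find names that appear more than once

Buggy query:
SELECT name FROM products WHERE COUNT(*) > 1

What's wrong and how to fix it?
Bug: WHERE can't reference COUNT(*); aggregates are computed after WHERE

Fix: Group first, then use HAVING for the count condition

Corrected query:
SELECT name FROM products GROUP BY name HAVING COUNT(*) > 1

Result:
name   
-------
Hose   
Planter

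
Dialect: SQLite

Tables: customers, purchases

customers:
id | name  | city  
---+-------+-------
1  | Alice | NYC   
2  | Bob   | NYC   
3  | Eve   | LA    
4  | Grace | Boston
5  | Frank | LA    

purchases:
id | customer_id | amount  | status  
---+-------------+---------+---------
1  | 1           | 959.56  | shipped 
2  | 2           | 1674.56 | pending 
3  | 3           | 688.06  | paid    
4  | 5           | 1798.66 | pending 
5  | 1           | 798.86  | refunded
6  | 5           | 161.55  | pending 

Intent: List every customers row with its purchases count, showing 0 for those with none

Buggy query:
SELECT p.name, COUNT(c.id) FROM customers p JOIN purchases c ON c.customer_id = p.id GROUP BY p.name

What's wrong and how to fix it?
Bug: INNER JOIN drops customers rows that have no matching purchases rows

Fix: Use LEFT JOIN so parents without children still appear (COUNT(c.id) gives 0)

Corrected query:
SELECT p.name, COUNT(c.id) FROM customers p LEFT JOIN purchases c ON c.customer_id = p.id GROUP BY p.name

Result:
name  | COUNT(c.id)
------+------------
Alice | 2          
Bob   | 1          
Eve   | 1          
Frank | 2          
Grace | 0          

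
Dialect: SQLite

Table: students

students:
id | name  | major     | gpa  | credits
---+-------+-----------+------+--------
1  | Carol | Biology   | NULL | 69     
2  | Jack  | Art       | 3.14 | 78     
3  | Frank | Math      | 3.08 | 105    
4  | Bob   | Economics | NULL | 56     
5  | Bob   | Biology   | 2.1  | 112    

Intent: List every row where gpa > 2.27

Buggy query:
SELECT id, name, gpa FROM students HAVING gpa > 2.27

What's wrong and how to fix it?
Bug: This is a non-aggregate query (no GROUP BY, no aggregates), so in SQLite the HAVING clause is invalid here; a row-level condition belongs in WHERE

Fix: Replace HAVING with WHERE since the condition applies to individual rows

Corrected query:
SELECT id, name, gpa FROM students WHERE gpa > 2.27

Result:
id | name  | gpa 
---+-------+-----
2  | Jack  | 3.14
3  | Frank | 3.08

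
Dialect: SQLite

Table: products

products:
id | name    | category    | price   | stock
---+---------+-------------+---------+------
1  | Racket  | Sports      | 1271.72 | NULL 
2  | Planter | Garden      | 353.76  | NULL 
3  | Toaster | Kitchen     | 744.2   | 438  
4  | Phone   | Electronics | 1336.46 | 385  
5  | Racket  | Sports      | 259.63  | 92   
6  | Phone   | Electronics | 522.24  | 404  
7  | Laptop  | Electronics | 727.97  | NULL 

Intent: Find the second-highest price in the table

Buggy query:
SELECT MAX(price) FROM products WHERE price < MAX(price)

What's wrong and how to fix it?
Bug: The inner MAX is an aggregate inside WHERE, which is not allowed

Fix: Compute the overall MAX in a subquery, then take MAX of rows below it

Corrected query:
SELECT MAX(price) FROM products WHERE price < (SELECT MAX(price) FROM products)

Result:
MAX(price)
----------
1271.72   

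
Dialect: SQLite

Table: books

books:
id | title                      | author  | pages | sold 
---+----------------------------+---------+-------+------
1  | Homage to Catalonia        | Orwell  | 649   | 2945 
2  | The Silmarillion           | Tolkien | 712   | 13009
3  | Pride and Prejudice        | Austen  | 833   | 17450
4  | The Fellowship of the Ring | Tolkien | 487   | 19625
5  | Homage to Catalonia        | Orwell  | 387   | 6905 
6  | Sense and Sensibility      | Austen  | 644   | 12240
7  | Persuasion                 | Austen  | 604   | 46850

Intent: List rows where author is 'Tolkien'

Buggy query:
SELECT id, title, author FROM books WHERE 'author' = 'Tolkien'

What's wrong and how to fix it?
Bug: Single quotes denote string literals in SQL; the column name is being compared as a constant string

Fix: Remove the quotes around the column name (or use double quotes for an identifier)

Corrected query:
SELECT id, title, author FROM books WHERE author = 'Tolkien'

Result:
id | title                      | author 
---+----------------------------+--------
2  | The Silmarillion           | Tolkien
4  | The Fellowship of the Ring | Tolkien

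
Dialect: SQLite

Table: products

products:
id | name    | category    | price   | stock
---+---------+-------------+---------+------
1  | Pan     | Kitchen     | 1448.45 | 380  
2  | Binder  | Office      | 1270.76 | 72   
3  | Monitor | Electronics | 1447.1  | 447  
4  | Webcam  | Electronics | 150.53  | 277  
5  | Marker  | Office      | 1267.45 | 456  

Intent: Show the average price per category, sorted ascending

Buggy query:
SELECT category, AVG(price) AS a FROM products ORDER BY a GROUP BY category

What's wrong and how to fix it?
Bug: GROUP BY must precede ORDER BY

Fix: Move ORDER BY to the end, after GROUP BY

Corrected query:
SELECT category, AVG(price) AS a FROM products GROUP BY category ORDER BY a

Result:
category    | a       
------------+---------
Electronics | 798.815 
Office      | 1269.105
Kitchen     | 1448.45 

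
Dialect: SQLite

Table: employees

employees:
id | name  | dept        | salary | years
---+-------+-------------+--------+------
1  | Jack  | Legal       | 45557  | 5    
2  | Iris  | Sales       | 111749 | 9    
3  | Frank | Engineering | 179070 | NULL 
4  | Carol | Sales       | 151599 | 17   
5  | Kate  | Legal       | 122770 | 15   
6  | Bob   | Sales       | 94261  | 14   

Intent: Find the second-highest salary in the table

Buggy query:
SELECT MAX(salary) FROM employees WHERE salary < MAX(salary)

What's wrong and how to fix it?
Bug: The inner MAX is an aggregate inside WHERE, which is not allowed

Fix: Compute the overall MAX in a subquery, then take MAX of rows below it

Corrected query:
SELECT MAX(salary) FROM employees WHERE salary < (SELECT MAX(salary) FROM employees)

Result:
MAX(salary)
-----------
151599     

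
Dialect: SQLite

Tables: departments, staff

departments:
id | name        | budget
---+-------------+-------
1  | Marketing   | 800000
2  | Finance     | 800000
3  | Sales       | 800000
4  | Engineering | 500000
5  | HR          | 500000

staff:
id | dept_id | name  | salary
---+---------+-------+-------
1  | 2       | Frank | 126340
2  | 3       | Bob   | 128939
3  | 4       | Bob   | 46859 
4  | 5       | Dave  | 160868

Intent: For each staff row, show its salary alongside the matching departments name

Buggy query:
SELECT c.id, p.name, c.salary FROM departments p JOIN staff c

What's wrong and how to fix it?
Bug: JOIN with no ON clause produces a cartesian product; every staff row pairs with every departments row

Fix: Add ON c.dept_id = p.id to the JOIN

Corrected query:
SELECT c.id, p.name, c.salary FROM departments p JOIN staff c ON c.dept_id = p.id

Result:
id | name        | salary
---+-------------+-------
1  | Finance     | 126340
2  | Sales       | 128939
3  | Engineering | 46859 
4  | HR          | 160868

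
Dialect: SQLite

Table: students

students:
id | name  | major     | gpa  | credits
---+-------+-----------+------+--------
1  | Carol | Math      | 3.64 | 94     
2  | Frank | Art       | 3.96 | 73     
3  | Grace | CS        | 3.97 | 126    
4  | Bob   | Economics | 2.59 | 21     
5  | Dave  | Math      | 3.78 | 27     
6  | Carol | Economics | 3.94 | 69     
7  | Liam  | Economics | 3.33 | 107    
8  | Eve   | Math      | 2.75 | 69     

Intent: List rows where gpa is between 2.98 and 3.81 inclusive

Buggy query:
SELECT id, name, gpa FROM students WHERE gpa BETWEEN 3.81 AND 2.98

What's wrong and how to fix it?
Bug: BETWEEN expects the lower bound first; with 3.81 AND 2.98 the range is empty

Fix: Write BETWEEN 2.98 AND 3.81

Corrected query:
SELECT id, name, gpa FROM students WHERE gpa BETWEEN 2.98 AND 3.81

Result:
id | name  | gpa 
---+-------+-----
1  | Carol | 3.64
5  | Dave  | 3.78
7  | Liam  | 3.33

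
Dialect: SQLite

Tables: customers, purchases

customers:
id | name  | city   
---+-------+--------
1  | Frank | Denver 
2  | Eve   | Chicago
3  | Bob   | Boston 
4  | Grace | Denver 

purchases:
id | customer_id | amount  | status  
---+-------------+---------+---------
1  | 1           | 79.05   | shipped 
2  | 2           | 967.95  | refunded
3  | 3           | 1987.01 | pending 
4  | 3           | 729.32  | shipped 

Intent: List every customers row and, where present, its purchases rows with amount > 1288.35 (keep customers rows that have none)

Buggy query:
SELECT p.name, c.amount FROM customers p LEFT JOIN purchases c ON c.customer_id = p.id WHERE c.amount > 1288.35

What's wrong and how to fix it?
Bug: A WHERE condition on the right-hand table after LEFT JOIN drops unmatched parents

Fix: Put 'c.amount > 1288.35' in the JOIN's ON clause instead of WHERE

Corrected query:
SELECT p.name, c.amount FROM customers p LEFT JOIN purchases c ON c.customer_id = p.id AND c.amount > 1288.35

Result:
name  | amount 
------+--------
Frank | NULL   
Eve   | NULL   
Bob   | 1987.01
Grace | NULL   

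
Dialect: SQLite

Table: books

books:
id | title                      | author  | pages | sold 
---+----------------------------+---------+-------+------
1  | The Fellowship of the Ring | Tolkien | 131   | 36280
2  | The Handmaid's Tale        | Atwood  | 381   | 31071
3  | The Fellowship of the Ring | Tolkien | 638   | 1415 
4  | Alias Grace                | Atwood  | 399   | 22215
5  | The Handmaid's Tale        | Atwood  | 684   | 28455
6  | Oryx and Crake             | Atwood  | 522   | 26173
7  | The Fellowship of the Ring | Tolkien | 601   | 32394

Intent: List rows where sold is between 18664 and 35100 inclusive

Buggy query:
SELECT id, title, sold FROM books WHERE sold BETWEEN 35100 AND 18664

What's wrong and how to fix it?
Bug: The bounds are reversed; BETWEEN a AND b requires a <= b to match anything

Fix: Swap the bounds so the smaller value comes first

Corrected query:
SELECT id, title, sold FROM books WHERE sold BETWEEN 18664 AND 35100

Result:
id | title                      | sold 
---+----------------------------+------
2  | The Handmaid's Tale        | 31071
4  | Alias Grace                | 22215
5  | The Handmaid's Tale        | 28455
6  | Oryx and Crake             | 26173
7  | The Fellowship of the Ring | 32394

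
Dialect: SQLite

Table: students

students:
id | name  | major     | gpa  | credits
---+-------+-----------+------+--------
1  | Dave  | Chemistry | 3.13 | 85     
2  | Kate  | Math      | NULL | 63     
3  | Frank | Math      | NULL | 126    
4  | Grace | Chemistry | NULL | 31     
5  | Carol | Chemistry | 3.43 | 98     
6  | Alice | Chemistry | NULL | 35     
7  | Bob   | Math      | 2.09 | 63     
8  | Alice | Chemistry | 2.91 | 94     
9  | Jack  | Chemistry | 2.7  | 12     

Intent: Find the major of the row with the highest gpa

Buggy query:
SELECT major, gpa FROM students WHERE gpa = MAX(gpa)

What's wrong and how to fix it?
Bug: MAX(gpa) is an aggregate and cannot be used directly in WHERE

Fix: Wrap MAX in a scalar subquery so WHERE compares against a single value

Corrected query:
SELECT major, gpa FROM students WHERE gpa = (SELECT MAX(gpa) FROM students)

Result:
major     | gpa 
----------+-----
Chemistry | 3.43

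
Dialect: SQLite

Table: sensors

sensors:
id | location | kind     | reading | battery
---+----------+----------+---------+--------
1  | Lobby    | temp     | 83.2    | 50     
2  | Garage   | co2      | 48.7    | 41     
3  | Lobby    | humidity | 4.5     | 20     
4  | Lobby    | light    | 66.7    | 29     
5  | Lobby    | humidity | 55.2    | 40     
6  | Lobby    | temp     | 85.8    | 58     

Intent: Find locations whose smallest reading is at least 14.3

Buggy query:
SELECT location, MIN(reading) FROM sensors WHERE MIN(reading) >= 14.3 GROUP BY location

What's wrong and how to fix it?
Bug: MIN() in WHERE is a misuse of aggregate

Fix: Replace WHERE with HAVING after the GROUP BY

Corrected query:
SELECT location, MIN(reading) FROM sensors GROUP BY location HAVING MIN(reading) >= 14.3

Result:
location | MIN(reading)
---------+-------------
Garage   | 48.7        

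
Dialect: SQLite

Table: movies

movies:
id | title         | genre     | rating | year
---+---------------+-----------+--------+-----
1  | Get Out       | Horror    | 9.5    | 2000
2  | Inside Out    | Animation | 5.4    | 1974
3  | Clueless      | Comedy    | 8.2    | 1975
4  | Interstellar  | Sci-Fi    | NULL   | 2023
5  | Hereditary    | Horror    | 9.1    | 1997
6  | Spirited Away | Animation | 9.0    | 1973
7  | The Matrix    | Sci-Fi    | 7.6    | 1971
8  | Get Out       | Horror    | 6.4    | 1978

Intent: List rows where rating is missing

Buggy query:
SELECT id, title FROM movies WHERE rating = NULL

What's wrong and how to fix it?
Bug: Comparing to NULL with '=' never matches; NULL = NULL is unknown, not true

Fix: Use IS NULL to test for NULL

Corrected query:
SELECT id, title FROM movies WHERE rating IS NULL

Result:
id | title       
---+-------------
4  | Interstellar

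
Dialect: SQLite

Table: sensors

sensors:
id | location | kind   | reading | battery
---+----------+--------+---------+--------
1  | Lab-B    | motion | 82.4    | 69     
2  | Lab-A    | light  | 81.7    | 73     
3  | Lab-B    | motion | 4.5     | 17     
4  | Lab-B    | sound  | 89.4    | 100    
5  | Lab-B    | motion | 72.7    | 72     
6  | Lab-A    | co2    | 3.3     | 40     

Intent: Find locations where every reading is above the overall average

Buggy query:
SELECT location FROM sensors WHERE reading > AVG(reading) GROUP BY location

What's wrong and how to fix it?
Bug: WHERE evaluates per row before aggregation, so AVG() is unavailable

Fix: Use a subquery for AVG and a HAVING MIN(...) filter so the condition holds for every row in the group

Corrected query:
SELECT location FROM sensors GROUP BY location HAVING MIN(reading) > (SELECT AVG(reading) FROM sensors)

Result:
(no rows)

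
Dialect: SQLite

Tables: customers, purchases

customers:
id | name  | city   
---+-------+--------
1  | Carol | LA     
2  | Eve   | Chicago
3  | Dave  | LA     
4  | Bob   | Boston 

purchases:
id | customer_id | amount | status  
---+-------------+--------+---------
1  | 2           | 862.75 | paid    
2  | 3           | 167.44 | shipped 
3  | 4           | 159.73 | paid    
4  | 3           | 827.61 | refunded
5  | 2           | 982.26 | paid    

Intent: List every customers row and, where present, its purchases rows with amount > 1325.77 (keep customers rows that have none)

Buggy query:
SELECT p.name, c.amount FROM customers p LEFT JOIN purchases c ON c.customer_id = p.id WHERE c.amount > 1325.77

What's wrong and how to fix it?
Bug: Filtering c.amount in WHERE discards the NULL rows produced by LEFT JOIN, turning it into an inner join

Fix: Put 'c.amount > 1325.77' in the JOIN's ON clause instead of WHERE

Corrected query:
SELECT p.name, c.amount FROM customers p LEFT JOIN purchases c ON c.customer_id = p.id AND c.amount > 1325.77

Result:
name  | amount
------+-------
Carol | NULL  
Eve   | NULL  
Dave  | NULL  
Bob   | NULL  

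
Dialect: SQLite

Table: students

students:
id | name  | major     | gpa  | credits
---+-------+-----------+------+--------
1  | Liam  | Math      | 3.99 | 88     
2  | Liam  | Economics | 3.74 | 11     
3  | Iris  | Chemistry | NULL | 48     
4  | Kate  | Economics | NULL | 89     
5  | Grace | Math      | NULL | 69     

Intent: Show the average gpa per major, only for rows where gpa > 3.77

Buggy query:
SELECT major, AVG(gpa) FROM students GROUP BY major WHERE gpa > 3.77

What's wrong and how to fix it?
Bug: Row-level WHERE must come before GROUP BY in the clause order

Fix: Move the WHERE clause before GROUP BY

Corrected query:
SELECT major, AVG(gpa) FROM students WHERE gpa > 3.77 GROUP BY major

Result:
major | AVG(gpa)
------+---------
Math  | 3.99    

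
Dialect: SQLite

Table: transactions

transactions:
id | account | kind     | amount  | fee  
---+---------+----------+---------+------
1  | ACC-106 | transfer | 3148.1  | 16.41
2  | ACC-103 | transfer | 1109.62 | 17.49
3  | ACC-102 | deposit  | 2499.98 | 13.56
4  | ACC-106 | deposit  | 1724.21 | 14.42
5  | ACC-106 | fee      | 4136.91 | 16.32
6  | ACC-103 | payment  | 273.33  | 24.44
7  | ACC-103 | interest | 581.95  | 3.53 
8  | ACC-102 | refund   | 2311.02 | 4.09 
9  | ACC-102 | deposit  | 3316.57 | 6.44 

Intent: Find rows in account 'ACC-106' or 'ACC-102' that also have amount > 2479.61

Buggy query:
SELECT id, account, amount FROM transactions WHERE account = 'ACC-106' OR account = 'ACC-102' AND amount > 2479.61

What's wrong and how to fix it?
Bug: AND binds tighter than OR, so this parses as account = 'ACC-106' OR (account = 'ACC-102' AND amount > 2479.61)

Fix: Group the OR with parentheses (or use IN), then AND the threshold

Corrected query:
SELECT id, account, amount FROM transactions WHERE (account = 'ACC-106' OR account = 'ACC-102') AND amount > 2479.61

Result:
id | account | amount 
---+---------+--------
1  | ACC-106 | 3148.1 
3  | ACC-102 | 2499.98
5  | ACC-106 | 4136.91
9  | ACC-102 | 3316.57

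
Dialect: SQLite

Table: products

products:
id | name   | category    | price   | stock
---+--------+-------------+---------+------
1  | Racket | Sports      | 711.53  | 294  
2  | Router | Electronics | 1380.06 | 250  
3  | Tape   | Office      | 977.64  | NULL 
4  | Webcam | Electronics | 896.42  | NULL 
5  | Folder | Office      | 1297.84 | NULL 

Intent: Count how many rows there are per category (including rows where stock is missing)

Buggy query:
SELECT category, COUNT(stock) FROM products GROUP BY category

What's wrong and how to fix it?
Bug: COUNT(stock) skips NULLs, so groups with missing stock are undercounted

Fix: Replace COUNT(stock) with COUNT(*)

Corrected query:
SELECT category, COUNT(*) FROM products GROUP BY category

Result:
category    | COUNT(*)
------------+---------
Electronics | 2       
Office      | 2       
Sports      | 1       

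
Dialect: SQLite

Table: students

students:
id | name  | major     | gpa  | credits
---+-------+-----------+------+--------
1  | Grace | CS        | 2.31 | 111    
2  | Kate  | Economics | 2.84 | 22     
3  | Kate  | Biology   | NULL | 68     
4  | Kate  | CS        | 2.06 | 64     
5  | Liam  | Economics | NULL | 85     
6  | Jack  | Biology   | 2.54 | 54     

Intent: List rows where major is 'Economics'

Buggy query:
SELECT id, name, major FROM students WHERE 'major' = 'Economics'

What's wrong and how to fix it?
Bug: Single quotes denote string literals in SQL; the column name is being compared as a constant string

Fix: Remove the quotes around the column name (or use double quotes for an identifier)

Corrected query:
SELECT id, name, major FROM students WHERE major = 'Economics'

Result:
id | name | major    
---+------+----------
2  | Kate | Economics
5  | Liam | Economics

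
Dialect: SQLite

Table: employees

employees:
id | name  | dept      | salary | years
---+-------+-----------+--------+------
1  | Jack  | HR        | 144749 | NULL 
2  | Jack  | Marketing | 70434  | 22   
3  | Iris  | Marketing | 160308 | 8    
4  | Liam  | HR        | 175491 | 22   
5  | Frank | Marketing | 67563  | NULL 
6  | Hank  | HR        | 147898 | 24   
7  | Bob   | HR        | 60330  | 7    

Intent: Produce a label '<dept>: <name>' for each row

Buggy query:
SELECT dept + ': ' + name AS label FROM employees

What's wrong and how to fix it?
Bug: SQLite uses || for string concatenation; + coerces text to numbers (yielding 0)

Fix: Replace + with || to concatenate text

Corrected query:
SELECT dept || ': ' || name AS label FROM employees

Result:
label           
----------------
HR: Jack        
Marketing: Jack 
Marketing: Iris 
HR: Liam        
Marketing: Frank
HR: Hank        
HR: Bob         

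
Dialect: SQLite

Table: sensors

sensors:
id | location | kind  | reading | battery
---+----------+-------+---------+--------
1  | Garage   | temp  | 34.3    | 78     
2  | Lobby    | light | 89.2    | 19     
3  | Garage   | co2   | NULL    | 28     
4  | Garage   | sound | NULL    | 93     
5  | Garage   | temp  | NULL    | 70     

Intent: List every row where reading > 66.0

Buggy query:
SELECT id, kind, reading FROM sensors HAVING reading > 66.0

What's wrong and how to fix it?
Bug: This is a non-aggregate query (no GROUP BY, no aggregates), so in SQLite the HAVING clause is invalid here; a row-level condition belongs in WHERE

Fix: Use WHERE for row-level filtering

Corrected query:
SELECT id, kind, reading FROM sensors WHERE reading > 66.0

Result:
id | kind  | reading
---+-------+--------
2  | light | 89.2   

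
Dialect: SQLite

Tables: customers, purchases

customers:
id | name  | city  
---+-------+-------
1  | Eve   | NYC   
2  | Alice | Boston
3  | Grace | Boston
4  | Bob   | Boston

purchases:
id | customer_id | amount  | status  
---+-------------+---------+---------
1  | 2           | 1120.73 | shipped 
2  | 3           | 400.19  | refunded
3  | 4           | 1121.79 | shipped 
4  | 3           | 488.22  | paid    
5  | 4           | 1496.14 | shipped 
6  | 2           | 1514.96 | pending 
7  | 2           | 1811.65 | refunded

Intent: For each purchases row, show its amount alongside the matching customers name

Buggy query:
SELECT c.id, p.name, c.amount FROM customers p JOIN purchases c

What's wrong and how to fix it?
Bug: JOIN with no ON clause produces a cartesian product; every purchases row pairs with every customers row

Fix: Add ON c.customer_id = p.id to the JOIN

Corrected query:
SELECT c.id, p.name, c.amount FROM customers p JOIN purchases c ON c.customer_id = p.id

Result:
id | name  | amount 
---+-------+--------
1  | Alice | 1120.73
2  | Grace | 400.19 
3  | Bob   | 1121.79
4  | Grace | 488.22 
5  | Bob   | 1496.14
6  | Alice | 1514.96
7  | Alice | 1811.65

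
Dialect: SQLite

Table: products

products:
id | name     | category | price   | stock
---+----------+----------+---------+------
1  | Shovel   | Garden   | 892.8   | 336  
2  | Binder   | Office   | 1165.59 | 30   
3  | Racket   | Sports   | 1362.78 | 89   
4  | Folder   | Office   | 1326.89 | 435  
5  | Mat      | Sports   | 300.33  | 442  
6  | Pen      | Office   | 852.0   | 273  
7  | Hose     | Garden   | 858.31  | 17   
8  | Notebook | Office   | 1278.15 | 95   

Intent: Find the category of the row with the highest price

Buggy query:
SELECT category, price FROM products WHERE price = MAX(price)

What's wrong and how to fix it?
Bug: WHERE is evaluated per row; an aggregate over the whole table isn't defined there

Fix: Use a subquery: WHERE price = (SELECT MAX(price) FROM products)

Corrected query:
SELECT category, price FROM products WHERE price = (SELECT MAX(price) FROM products)

Result:
category | price  
---------+--------
Sports   | 1362.78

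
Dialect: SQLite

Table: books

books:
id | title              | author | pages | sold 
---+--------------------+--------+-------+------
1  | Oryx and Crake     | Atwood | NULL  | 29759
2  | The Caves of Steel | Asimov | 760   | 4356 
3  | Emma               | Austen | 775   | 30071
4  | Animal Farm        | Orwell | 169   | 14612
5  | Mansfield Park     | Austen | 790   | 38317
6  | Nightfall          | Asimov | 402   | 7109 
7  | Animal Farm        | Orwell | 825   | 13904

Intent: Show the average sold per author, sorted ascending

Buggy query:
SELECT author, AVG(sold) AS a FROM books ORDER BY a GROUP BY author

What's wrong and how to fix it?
Bug: ORDER BY appears before GROUP BY; SQL clause order requires GROUP BY first

Fix: Reorder: SELECT … FROM … GROUP BY … ORDER BY …

Corrected query:
SELECT author, AVG(sold) AS a FROM books GROUP BY author ORDER BY a

Result:
author | a     
-------+-------
Asimov | 5732.5
Orwell | 14258 
Atwood | 29759 
Austen | 34194 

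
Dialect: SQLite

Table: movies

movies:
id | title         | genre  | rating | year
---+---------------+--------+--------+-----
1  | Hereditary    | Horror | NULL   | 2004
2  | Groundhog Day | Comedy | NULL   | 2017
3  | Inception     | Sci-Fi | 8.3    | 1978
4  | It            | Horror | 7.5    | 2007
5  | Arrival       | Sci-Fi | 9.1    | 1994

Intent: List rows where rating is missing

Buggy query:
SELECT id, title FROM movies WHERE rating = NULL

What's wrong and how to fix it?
Bug: Comparing to NULL with '=' never matches; NULL = NULL is unknown, not true

Fix: Replace '= NULL' with 'IS NULL'

Corrected query:
SELECT id, title FROM movies WHERE rating IS NULL

Result:
id | title        
---+--------------
1  | Hereditary   
2  | Groundhog Day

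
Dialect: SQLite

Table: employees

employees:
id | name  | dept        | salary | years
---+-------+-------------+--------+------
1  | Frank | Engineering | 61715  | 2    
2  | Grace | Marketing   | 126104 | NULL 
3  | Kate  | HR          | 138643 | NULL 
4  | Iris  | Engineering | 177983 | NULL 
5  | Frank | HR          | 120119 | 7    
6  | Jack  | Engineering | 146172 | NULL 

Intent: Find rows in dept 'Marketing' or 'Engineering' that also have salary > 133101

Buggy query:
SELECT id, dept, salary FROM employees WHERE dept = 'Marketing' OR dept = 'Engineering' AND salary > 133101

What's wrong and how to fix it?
Bug: Without parentheses, AND is evaluated before OR, so the salary filter only applies to the 'Engineering' branch

Fix: Add parentheses around the OR so the AND applies to both alternatives

Corrected query:
SELECT id, dept, salary FROM employees WHERE (dept = 'Marketing' OR dept = 'Engineering') AND salary > 133101

Result:
id | dept        | salary
---+-------------+-------
4  | Engineering | 177983
6  | Engineering | 146172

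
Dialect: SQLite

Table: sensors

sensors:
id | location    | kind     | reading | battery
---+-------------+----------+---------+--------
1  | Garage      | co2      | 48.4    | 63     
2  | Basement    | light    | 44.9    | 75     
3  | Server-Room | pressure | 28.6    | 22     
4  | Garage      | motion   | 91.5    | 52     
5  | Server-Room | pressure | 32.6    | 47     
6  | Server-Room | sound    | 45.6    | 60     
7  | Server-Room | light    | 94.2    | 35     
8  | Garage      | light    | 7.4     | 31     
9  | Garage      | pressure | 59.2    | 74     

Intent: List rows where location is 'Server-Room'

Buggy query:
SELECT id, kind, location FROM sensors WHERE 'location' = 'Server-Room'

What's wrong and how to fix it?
Bug: 'location' in single quotes is a string literal, not the column; the comparison is literal-vs-literal and never true

Fix: Reference the column as location without single quotes

Corrected query:
SELECT id, kind, location FROM sensors WHERE location = 'Server-Room'

Result:
id | kind     | location   
---+----------+------------
3  | pressure | Server-Room
5  | pressure | Server-Room
6  | sound    | Server-Room
7  | light    | Server-Room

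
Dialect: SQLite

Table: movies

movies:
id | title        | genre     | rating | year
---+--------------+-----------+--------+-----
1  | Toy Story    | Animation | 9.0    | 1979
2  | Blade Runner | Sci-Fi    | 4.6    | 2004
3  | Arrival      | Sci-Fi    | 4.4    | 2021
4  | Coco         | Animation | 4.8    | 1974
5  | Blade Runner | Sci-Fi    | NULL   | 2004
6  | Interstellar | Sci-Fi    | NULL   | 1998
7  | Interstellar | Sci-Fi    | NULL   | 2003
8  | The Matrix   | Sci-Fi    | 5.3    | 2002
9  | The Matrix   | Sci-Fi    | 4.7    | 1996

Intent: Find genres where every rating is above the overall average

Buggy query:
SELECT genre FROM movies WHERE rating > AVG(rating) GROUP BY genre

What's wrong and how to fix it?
Bug: AVG() is an aggregate; it can't sit directly in WHERE

Fix: Compute the overall average in a scalar subquery and compare each group's MIN against it in HAVING

Corrected query:
SELECT genre FROM movies GROUP BY genre HAVING MIN(rating) > (SELECT AVG(rating) FROM movies)

Result:
(no rows)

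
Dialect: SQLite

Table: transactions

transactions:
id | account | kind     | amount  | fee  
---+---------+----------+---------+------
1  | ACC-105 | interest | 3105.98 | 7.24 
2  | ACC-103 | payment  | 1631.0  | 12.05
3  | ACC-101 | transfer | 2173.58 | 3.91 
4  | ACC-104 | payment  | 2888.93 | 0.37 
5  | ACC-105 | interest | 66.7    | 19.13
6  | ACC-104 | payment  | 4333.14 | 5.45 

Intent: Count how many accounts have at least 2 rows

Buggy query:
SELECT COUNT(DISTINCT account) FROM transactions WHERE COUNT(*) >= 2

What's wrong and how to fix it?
Bug: COUNT(*) cannot appear in WHERE; the per-group count doesn't exist yet

Fix: Group first with HAVING COUNT(*) >= 2, then COUNT the resulting groups

Corrected query:
SELECT COUNT(*) FROM (SELECT account FROM transactions GROUP BY account HAVING COUNT(*) >= 2)

Result:
COUNT(*)
--------
2       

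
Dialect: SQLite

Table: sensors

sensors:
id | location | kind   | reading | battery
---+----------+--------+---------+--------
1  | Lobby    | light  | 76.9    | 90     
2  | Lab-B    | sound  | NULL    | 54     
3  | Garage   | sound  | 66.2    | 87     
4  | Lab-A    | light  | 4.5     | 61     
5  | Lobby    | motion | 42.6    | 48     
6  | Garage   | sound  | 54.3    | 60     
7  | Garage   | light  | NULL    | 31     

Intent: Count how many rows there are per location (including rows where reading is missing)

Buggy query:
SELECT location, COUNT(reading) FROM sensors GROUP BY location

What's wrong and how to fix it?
Bug: COUNT(column) counts non-NULL values only; rows with NULL reading aren't counted

Fix: Replace COUNT(reading) with COUNT(*)

Corrected query:
SELECT location, COUNT(*) FROM sensors GROUP BY location

Result:
location | COUNT(*)
---------+---------
Garage   | 3       
Lab-A    | 1       
Lab-B    | 1       
Lobby    | 2       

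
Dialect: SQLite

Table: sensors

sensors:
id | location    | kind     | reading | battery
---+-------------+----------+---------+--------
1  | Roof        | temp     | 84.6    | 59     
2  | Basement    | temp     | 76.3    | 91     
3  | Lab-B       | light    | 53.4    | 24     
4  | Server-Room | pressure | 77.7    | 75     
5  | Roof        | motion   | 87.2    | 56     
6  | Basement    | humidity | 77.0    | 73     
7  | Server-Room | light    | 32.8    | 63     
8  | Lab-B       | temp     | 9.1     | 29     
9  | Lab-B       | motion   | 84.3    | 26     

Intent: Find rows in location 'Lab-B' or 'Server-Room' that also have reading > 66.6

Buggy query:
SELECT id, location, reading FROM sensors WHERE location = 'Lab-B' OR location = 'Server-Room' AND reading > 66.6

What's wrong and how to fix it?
Bug: AND binds tighter than OR, so this parses as location = 'Lab-B' OR (location = 'Server-Room' AND reading > 66.6)

Fix: Add parentheses around the OR so the AND applies to both alternatives

Corrected query:
SELECT id, location, reading FROM sensors WHERE (location = 'Lab-B' OR location = 'Server-Room') AND reading > 66.6

Result:
id | location    | reading
---+-------------+--------
4  | Server-Room | 77.7   
9  | Lab-B       | 84.3   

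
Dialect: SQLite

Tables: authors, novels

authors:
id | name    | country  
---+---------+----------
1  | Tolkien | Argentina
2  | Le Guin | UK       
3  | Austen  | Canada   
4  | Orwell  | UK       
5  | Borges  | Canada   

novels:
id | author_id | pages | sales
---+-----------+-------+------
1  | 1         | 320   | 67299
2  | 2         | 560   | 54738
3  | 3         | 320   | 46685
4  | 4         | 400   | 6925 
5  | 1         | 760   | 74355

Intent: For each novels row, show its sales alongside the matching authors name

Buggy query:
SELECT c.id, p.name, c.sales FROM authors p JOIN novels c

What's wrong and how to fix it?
Bug: Missing join condition: each novels row is matched to all authors rows instead of just its own

Fix: Add ON c.author_id = p.id to the JOIN

Corrected query:
SELECT c.id, p.name, c.sales FROM authors p JOIN novels c ON c.author_id = p.id

Result:
id | name    | sales
---+---------+------
1  | Tolkien | 67299
2  | Le Guin | 54738
3  | Austen  | 46685
4  | Orwell  | 6925 
5  | Tolkien | 74355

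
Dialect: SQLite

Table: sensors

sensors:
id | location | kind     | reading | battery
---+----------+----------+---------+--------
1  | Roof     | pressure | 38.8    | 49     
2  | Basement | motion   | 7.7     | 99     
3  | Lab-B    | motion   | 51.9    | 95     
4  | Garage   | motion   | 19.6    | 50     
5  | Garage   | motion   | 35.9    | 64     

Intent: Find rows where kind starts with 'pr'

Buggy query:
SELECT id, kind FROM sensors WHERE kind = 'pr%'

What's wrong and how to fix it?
Bug: Wildcards only work with LIKE; '=' treats '%' as a literal character

Fix: Use LIKE for wildcard pattern matching

Corrected query:
SELECT id, kind FROM sensors WHERE kind LIKE 'pr%'

Result:
id | kind    
---+---------
1  | pressure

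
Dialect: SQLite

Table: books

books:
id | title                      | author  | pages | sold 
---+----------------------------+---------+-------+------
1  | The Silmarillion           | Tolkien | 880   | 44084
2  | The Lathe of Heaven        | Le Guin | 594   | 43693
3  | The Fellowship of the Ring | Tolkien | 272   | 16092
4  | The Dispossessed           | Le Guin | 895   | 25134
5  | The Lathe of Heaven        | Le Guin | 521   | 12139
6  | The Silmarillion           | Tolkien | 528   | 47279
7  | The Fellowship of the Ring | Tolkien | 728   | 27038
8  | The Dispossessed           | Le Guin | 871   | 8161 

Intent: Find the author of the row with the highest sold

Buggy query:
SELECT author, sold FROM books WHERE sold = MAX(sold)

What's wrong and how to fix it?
Bug: MAX(sold) is an aggregate and cannot be used directly in WHERE

Fix: Wrap MAX in a scalar subquery so WHERE compares against a single value

Corrected query:
SELECT author, sold FROM books WHERE sold = (SELECT MAX(sold) FROM books)

Result:
author  | sold 
--------+------
Tolkien | 47279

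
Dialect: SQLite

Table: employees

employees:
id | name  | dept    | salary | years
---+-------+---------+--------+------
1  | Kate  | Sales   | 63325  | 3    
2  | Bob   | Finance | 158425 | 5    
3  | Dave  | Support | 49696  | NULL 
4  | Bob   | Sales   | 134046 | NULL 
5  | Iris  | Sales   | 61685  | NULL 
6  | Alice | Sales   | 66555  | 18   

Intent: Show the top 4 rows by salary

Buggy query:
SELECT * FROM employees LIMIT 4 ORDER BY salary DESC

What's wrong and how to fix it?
Bug: ORDER BY cannot follow LIMIT; LIMIT is the final clause

Fix: Sort with ORDER BY, then apply LIMIT

Corrected query:
SELECT * FROM employees ORDER BY salary DESC LIMIT 4

Result:
id | name  | dept    | salary | years
---+-------+---------+--------+------
2  | Bob   | Finance | 158425 | 5    
4  | Bob   | Sales   | 134046 | NULL 
6  | Alice | Sales   | 66555  | 18   
1  | Kate  | Sales   | 63325  | 3    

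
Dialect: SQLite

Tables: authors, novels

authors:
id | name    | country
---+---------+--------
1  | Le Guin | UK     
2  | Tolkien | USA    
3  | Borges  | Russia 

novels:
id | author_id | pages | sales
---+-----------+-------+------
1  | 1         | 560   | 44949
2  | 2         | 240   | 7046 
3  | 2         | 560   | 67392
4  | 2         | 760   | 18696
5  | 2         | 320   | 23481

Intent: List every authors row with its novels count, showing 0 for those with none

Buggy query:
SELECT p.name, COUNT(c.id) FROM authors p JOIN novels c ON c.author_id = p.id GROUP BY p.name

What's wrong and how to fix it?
Bug: INNER JOIN drops authors rows that have no matching novels rows

Fix: Use LEFT JOIN so parents without children still appear (COUNT(c.id) gives 0)

Corrected query:
SELECT p.name, COUNT(c.id) FROM authors p LEFT JOIN novels c ON c.author_id = p.id GROUP BY p.name

Result:
name    | COUNT(c.id)
--------+------------
Borges  | 0          
Le Guin | 1          
Tolkien | 4          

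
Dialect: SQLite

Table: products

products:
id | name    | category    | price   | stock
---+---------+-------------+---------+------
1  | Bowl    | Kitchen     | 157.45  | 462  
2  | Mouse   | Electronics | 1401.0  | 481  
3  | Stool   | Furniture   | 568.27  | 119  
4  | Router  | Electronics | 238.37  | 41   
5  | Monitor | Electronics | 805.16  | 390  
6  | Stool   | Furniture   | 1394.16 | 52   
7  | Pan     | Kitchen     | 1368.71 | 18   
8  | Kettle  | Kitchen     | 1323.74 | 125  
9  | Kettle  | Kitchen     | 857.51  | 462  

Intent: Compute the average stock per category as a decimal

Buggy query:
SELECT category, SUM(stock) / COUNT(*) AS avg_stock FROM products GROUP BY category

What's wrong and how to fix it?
Bug: SUM(stock) and COUNT(*) are both integers; the division truncates the fractional part

Fix: Cast one side to REAL so the division keeps the fractional part

Corrected query:
SELECT category, SUM(stock) * 1.0 / COUNT(*) AS avg_stock FROM products GROUP BY category

Result:
category    | avg_stock
------------+----------
Electronics | 304      
Furniture   | 85.5     
Kitchen     | 266.75   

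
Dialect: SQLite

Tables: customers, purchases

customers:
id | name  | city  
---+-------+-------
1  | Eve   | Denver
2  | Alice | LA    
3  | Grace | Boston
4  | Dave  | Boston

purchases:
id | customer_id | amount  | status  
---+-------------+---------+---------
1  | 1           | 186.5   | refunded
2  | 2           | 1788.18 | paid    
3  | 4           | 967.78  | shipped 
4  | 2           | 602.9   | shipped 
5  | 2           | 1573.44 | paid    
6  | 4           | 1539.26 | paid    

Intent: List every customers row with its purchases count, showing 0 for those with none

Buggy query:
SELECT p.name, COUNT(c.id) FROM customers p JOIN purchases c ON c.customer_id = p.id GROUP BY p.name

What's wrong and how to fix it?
Bug: INNER JOIN drops customers rows that have no matching purchases rows

Fix: Switch to LEFT JOIN to retain unmatched parent rows

Corrected query:
SELECT p.name, COUNT(c.id) FROM customers p LEFT JOIN purchases c ON c.customer_id = p.id GROUP BY p.name

Result:
name  | COUNT(c.id)
------+------------
Alice | 3          
Dave  | 2          
Eve   | 1          
Grace | 0          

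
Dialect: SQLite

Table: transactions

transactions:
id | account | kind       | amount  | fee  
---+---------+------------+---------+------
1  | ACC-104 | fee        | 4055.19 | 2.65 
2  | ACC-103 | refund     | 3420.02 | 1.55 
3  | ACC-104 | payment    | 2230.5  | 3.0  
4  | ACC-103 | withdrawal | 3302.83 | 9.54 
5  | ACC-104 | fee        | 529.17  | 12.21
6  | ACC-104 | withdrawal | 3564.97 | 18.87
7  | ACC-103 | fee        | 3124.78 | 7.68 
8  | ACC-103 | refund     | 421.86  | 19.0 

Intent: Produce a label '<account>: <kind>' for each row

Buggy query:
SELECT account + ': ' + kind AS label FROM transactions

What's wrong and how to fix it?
Bug: '+' is numeric addition; on text columns SQLite converts them to 0 instead of concatenating

Fix: Use the || operator for string concatenation

Corrected query:
SELECT account || ': ' || kind AS label FROM transactions

Result:
label              
-------------------
ACC-104: fee       
ACC-103: refund    
ACC-104: payment   
ACC-103: withdrawal
ACC-104: fee       
ACC-104: withdrawal
ACC-103: fee       
ACC-103: refund    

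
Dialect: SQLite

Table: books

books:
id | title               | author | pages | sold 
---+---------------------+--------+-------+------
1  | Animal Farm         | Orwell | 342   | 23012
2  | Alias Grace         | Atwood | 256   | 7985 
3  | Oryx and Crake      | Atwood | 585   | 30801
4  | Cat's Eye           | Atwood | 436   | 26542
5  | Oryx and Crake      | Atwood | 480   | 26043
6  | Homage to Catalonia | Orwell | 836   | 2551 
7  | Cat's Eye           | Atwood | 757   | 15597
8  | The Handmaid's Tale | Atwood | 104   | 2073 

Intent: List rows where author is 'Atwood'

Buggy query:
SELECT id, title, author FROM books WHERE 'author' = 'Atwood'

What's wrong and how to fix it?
Bug: 'author' in single quotes is a string literal, not the column; the comparison is literal-vs-literal and never true

Fix: Remove the quotes around the column name (or use double quotes for an identifier)

Corrected query:
SELECT id, title, author FROM books WHERE author = 'Atwood'

Result:
id | title               | author
---+---------------------+-------
2  | Alias Grace         | Atwood
3  | Oryx and Crake      | Atwood
4  | Cat's Eye           | Atwood
5  | Oryx and Crake      | Atwood
7  | Cat's Eye           | Atwood
8  | The Handmaid's Tale | Atwood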